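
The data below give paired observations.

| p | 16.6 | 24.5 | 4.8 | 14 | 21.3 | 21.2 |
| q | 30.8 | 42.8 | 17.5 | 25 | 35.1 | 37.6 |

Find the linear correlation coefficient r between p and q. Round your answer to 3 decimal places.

0.980

n = 6, Σp = 102.4, Σq = 188.8, Σp² = 1997.98, Σq² = 6357.5, Σpq = 3538.63
nΣpq − ΣpΣq = 21231.78 − 19333.12 = 1898.66
nΣp² − (Σp)² = 11987.88 − 10485.76 = 1502.12; nΣq² − (Σq)² = 38145 − 35645.44 = 2499.56
r = 1898.66 / √(1502.12 × 2499.56) = 1898.66 / 1937.6891 ≈ 0.980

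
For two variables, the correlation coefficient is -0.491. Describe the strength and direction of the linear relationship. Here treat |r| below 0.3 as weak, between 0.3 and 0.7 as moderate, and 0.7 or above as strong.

r = -0.491 < 0 so the relationship is negative.
|r| = 0.491, which falls in the moderate range.

moderate negative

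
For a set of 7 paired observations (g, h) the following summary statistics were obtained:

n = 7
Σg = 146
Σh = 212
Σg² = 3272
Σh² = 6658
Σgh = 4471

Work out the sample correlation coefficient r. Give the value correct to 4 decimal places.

0.2124

r = (nΣgh − ΣgΣh) / √[(nΣg² − (Σg)²)(nΣh² − (Σh)²)]
Numerator: 7×4471 − 146×212 = 345
Denominator: √[(22904 − 21316)(46606 − 44944)] = √[1588 × 1662] = 1624.5787
r = 345 / 1624.5787 ≈ 0.2124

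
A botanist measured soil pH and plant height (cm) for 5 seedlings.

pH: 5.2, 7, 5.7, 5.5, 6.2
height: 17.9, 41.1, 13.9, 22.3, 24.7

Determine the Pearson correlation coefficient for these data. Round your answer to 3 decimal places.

n = 5, Σx = 29.6, Σy = 119.9, Σx² = 177.22, Σy² = 3310.21, Σxy = 735.8
nΣxy − ΣxΣy = 3679 − 3549.04 = 129.96
nΣx² − (Σx)² = 886.1 − 876.16 = 9.94; nΣy² − (Σy)² = 16551.05 − 14376.01 = 2175.04
r = 129.96 / √(9.94 × 2175.04) = 129.96 / 147.0371 ≈ 0.884

0.884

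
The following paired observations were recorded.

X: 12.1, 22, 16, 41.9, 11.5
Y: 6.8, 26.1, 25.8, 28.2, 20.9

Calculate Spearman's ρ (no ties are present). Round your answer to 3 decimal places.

Rank X: 2, 4, 3, 5, 1
Rank Y: 1, 4, 3, 5, 2
d = rank(X) − rank(Y): 1, 0, 0, 0, -1; Σd² = 2
ρ = 1 − 6Σd² / [n(n²−1)] = 1 − 6×2 / (5×24) = 1 − 12/120 ≈ 0.900

0.900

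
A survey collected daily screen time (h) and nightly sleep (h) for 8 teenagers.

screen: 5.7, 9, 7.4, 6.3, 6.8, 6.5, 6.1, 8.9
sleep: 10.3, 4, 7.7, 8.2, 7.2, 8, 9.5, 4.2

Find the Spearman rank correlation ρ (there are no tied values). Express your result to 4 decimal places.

-0.9762

Rank screen: 1, 8, 6, 3, 5, 4, 2, 7
Rank sleep: 8, 1, 4, 6, 3, 5, 7, 2
d = rank(screen) − rank(sleep): -7, 7, 2, -3, 2, -1, -5, 5; Σd² = 166
ρ = 1 − 6Σd² / [n(n²−1)] = 1 − 6×166 / (8×63) = 1 − 996/504 ≈ -0.9762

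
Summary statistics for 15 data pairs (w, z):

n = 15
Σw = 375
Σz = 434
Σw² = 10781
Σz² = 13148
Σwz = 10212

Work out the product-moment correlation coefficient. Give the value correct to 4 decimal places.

r = (nΣwz − ΣwΣz) / √[(nΣw² − (Σw)²)(nΣz² − (Σz)²)]
Numerator: 15×10212 − 375×434 = -9570
Denominator: √[(161715 − 140625)(197220 − 188356)] = √[21090 × 8864] = 13672.6647
r = -9570 / 13672.6647 ≈ -0.6999

-0.6999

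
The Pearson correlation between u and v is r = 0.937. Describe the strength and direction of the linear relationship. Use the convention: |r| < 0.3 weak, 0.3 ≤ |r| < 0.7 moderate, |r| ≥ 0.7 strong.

strong positive

r = 0.937 > 0 so the relationship is positive.
|r| = 0.937, which falls in the strong range.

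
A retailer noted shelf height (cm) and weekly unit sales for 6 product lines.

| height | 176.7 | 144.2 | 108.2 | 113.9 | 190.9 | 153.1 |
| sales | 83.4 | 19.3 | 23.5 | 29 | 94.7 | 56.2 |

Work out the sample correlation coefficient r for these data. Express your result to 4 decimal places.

n = 6, Σx = 887, Σy = 306.1, Σx² = 136579.4, Σy² = 20847.83, Σxy = 50048.09
nΣxy − ΣxΣy = 300288.54 − 271510.7 = 28777.84
nΣx² − (Σx)² = 819476.4 − 786769 = 32707.4; nΣy² − (Σy)² = 125086.98 − 93697.21 = 31389.77
r = 28777.84 / √(32707.4 × 31389.77) = 28777.84 / 32041.8127 ≈ 0.8981

0.8981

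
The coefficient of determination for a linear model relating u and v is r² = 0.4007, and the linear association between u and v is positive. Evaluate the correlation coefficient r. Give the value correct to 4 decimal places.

0.6330

|r| = √0.4007 = 0.6330
The association is positive, so r = 0.6330.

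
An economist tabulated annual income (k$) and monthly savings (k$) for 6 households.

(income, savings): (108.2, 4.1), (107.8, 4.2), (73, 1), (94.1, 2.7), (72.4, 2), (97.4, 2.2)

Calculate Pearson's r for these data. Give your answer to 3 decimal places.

0.892

n = 6, Σx = 552.9, Σy = 16.2, Σx² = 52240.41, Σy² = 51.58, Σxy = 1582.53
nΣxy − ΣxΣy = 9495.18 − 8956.98 = 538.2
nΣx² − (Σx)² = 313442.46 − 305698.41 = 7744.05; nΣy² − (Σy)² = 309.48 − 262.44 = 47.04
r = 538.2 / √(7744.05 × 47.04) = 538.2 / 603.5562 ≈ 0.892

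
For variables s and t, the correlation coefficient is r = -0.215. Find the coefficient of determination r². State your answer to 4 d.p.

0.0462

r² = (-0.215)² = 0.0462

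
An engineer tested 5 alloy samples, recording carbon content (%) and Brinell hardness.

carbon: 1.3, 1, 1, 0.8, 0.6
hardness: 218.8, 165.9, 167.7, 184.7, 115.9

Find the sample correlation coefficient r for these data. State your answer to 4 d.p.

0.8631

n = 5, Σx = 4.7, Σy = 853, Σx² = 4.69, Σy² = 151066.44, Σxy = 835.34
nΣxy − ΣxΣy = 4176.7 − 4009.1 = 167.6
nΣx² − (Σx)² = 23.45 − 22.09 = 1.36; nΣy² − (Σy)² = 755332.2 − 727609 = 27723.2
r = 167.6 / √(1.36 × 27723.2) = 167.6 / 194.1740 ≈ 0.8631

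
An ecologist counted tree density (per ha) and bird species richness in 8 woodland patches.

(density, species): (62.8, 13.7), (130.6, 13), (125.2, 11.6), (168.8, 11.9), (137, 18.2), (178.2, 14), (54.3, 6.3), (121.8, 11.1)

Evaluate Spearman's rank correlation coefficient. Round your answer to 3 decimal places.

Rank density: 2, 5, 4, 7, 6, 8, 1, 3
Rank species: 6, 5, 3, 4, 8, 7, 1, 2
d = rank(density) − rank(species): -4, 0, 1, 3, -2, 1, 0, 1; Σd² = 32
ρ = 1 − 6Σd² / [n(n²−1)] = 1 − 6×32 / (8×63) = 1 − 192/504 ≈ 0.619

0.619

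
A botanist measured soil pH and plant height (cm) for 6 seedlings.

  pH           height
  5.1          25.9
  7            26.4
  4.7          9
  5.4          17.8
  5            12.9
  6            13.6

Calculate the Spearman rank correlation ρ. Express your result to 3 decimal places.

0.771

Rank pH: 3, 6, 1, 4, 2, 5
Rank height: 5, 6, 1, 4, 2, 3
d = rank(pH) − rank(height): -2, 0, 0, 0, 0, 2; Σd² = 8
ρ = 1 − 6Σd² / [n(n²−1)] = 1 − 6×8 / (6×35) = 1 − 48/210 ≈ 0.771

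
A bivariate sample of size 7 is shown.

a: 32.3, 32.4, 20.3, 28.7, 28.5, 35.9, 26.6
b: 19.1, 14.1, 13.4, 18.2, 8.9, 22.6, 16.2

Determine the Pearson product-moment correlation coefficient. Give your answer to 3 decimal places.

0.553

n = 7, Σa = 204.7, Σb = 112.5, Σa² = 6137.45, Σb² = 1926.83, Σab = 3364.04
nΣab − ΣaΣb = 23548.28 − 23028.75 = 519.53
nΣa² − (Σa)² = 42962.15 − 41902.09 = 1060.06; nΣb² − (Σb)² = 13487.81 − 12656.25 = 831.56
r = 519.53 / √(1060.06 × 831.56) = 519.53 / 938.8842 ≈ 0.553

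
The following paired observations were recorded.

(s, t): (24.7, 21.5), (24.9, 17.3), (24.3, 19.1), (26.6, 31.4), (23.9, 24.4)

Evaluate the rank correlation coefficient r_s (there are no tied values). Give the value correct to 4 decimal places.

0.1000

Rank s: 3, 4, 2, 5, 1
Rank t: 3, 1, 2, 5, 4
d = rank(s) − rank(t): 0, 3, 0, 0, -3; Σd² = 18
ρ = 1 − 6Σd² / [n(n²−1)] = 1 − 6×18 / (5×24) = 1 − 108/120 ≈ 0.1000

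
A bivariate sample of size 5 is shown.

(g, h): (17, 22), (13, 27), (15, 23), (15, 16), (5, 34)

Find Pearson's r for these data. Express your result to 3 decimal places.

-0.849

n = 5, Σg = 65, Σh = 122, Σg² = 933, Σh² = 3154, Σgh = 1480
nΣgh − ΣgΣh = 7400 − 7930 = -530
nΣg² − (Σg)² = 4665 − 4225 = 440; nΣh² − (Σh)² = 15770 − 14884 = 886
r = -530 / √(440 × 886) = -530 / 624.3717 ≈ -0.849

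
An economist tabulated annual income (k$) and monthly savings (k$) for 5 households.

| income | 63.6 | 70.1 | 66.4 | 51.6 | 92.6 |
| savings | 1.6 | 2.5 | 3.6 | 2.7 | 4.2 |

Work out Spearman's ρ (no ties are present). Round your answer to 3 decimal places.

Rank income: 2, 4, 3, 1, 5
Rank savings: 1, 2, 4, 3, 5
d = rank(income) − rank(savings): 1, 2, -1, -2, 0; Σd² = 10
ρ = 1 − 6Σd² / [n(n²−1)] = 1 − 6×10 / (5×24) = 1 − 60/120 ≈ 0.500

0.500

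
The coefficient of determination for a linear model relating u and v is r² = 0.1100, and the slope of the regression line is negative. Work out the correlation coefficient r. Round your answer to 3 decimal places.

|r| = √0.1100 = 0.332
The association is negative, so r = −0.332.

-0.332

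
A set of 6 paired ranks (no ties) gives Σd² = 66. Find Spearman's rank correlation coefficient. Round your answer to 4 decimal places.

-0.8857

ρ = 1 − 6Σd² / [n(n²−1)] = 1 − 6×66 / (6×35)
  = 1 − 396/210 = 1 − 1.88571 ≈ -0.8857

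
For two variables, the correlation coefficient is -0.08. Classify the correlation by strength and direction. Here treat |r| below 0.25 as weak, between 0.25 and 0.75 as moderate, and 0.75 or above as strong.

weak negative

r = -0.08 < 0 so the relationship is negative.
|r| = 0.08, which falls in the weak range.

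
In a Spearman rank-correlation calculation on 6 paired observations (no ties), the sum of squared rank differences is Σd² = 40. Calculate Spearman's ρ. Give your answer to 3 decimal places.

-0.143

ρ = 1 − 6Σd² / [n(n²−1)] = 1 − 6×40 / (6×35)
  = 1 − 240/210 = 1 − 1.1429 ≈ -0.143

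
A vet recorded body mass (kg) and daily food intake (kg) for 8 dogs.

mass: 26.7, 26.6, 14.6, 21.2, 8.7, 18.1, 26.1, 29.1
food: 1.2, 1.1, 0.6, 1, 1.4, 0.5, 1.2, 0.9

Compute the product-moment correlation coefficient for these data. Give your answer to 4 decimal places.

0.0674

n = 8, Σx = 171.1, Σy = 7.9, Σx² = 4014.37, Σy² = 8.47, Σxy = 170
nΣxy − ΣxΣy = 1360 − 1351.69 = 8.31
nΣx² − (Σx)² = 32114.96 − 29275.21 = 2839.75; nΣy² − (Σy)² = 67.76 − 62.41 = 5.35
r = 8.31 / √(2839.75 × 5.35) = 8.31 / 123.2585 ≈ 0.0674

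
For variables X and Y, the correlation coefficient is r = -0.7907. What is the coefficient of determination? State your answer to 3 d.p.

0.625

r² = (-0.7907)² = 0.625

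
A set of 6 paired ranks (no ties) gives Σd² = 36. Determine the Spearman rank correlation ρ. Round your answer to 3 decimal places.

-0.029

ρ = 1 − 6Σd² / [n(n²−1)] = 1 − 6×36 / (6×35)
  = 1 − 216/210 = 1 − 1.0286 ≈ -0.029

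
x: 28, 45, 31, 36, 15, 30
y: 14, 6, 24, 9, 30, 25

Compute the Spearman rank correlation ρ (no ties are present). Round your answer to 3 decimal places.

Rank x: 2, 6, 4, 5, 1, 3
Rank y: 3, 1, 4, 2, 6, 5
d = rank(x) − rank(y): -1, 5, 0, 3, -5, -2; Σd² = 64
ρ = 1 − 6Σd² / [n(n²−1)] = 1 − 6×64 / (6×35) = 1 − 384/210 ≈ -0.829

-0.829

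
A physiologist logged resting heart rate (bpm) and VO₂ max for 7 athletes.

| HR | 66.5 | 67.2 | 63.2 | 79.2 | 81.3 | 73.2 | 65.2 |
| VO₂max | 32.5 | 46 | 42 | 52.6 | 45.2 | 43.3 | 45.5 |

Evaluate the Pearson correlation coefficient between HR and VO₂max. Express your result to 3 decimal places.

0.511

n = 7, Σx = 495.8, Σy = 307.1, Σx² = 35423.94, Σy² = 13691.19, Σxy = 21883.69
nΣxy − ΣxΣy = 153185.83 − 152260.18 = 925.65
nΣx² − (Σx)² = 247967.58 − 245817.64 = 2149.94; nΣy² − (Σy)² = 95838.33 − 94310.41 = 1527.92
r = 925.65 / √(2149.94 × 1527.92) = 925.65 / 1812.4393 ≈ 0.511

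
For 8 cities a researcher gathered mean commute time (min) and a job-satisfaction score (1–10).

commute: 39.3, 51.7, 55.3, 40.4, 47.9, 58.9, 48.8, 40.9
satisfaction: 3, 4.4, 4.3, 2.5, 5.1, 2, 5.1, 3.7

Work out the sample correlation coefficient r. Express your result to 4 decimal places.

0.0787

n = 8, Σx = 383.2, Σy = 30.1, Σx² = 18725.5, Σy² = 122.81, Σxy = 1446.47
nΣxy − ΣxΣy = 11571.76 − 11534.32 = 37.44
nΣx² − (Σx)² = 149804 − 146842.24 = 2961.76; nΣy² − (Σy)² = 982.48 − 906.01 = 76.47
r = 37.44 / √(2961.76 × 76.47) = 37.44 / 475.9052 ≈ 0.0787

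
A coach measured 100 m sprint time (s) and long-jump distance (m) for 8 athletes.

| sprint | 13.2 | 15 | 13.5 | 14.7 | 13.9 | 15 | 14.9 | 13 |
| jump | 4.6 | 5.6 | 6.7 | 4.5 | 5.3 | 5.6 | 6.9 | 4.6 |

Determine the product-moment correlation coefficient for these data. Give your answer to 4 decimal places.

0.3314

n = 8, Σx = 113.2, Σy = 43.8, Σx² = 1606.8, Σy² = 245.88, Σxy = 621.6
nΣxy − ΣxΣy = 4972.8 − 4958.16 = 14.64
nΣx² − (Σx)² = 12854.4 − 12814.24 = 40.16; nΣy² − (Σy)² = 1967.04 − 1918.44 = 48.6
r = 14.64 / √(40.16 × 48.6) = 14.64 / 44.1789 ≈ 0.3314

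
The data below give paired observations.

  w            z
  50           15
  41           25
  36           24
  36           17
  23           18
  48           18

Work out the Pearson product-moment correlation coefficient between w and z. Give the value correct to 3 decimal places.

-0.172

n = 6, Σw = 234, Σz = 117, Σw² = 9606, Σz² = 2363, Σwz = 4529
nΣwz − ΣwΣz = 27174 − 27378 = -204
nΣw² − (Σw)² = 57636 − 54756 = 2880; nΣz² − (Σz)² = 14178 − 13689 = 489
r = -204 / √(2880 × 489) = -204 / 1186.7266 ≈ -0.172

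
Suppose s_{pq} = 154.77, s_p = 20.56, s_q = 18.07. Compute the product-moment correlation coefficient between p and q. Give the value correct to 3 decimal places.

r = Cov(p,q) / (s_p · s_q) = 154.77 / (20.56 × 18.07)
  = 154.77 / 371.5192 ≈ 0.417

0.417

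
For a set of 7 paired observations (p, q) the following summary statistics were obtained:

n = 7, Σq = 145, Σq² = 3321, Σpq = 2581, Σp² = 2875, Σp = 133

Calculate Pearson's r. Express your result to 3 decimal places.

-0.524

r = (nΣpq − ΣpΣq) / √[(nΣp² − (Σp)²)(nΣq² − (Σq)²)]
Numerator: 7×2581 − 133×145 = -1218
Denominator: √[(20125 − 17689)(23247 − 21025)] = √[2436 × 2222] = 2326.5408
r = -1218 / 2326.5408 ≈ -0.524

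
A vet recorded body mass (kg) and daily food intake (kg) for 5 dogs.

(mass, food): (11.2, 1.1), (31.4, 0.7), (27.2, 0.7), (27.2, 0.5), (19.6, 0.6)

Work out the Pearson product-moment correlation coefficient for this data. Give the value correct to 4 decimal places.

-0.7196

n = 5, Σx = 116.6, Σy = 3.6, Σx² = 2975.24, Σy² = 2.8, Σxy = 78.7
nΣxy − ΣxΣy = 393.5 − 419.76 = -26.26
nΣx² − (Σx)² = 14876.2 − 13595.56 = 1280.64; nΣy² − (Σy)² = 14 − 12.96 = 1.04
r = -26.26 / √(1280.64 × 1.04) = -26.26 / 36.4947 ≈ -0.7196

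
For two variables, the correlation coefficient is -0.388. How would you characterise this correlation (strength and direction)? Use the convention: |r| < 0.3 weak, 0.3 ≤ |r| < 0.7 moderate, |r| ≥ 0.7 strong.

moderate negative

r = -0.388 < 0 so the relationship is negative.
|r| = 0.388, which falls in the moderate range.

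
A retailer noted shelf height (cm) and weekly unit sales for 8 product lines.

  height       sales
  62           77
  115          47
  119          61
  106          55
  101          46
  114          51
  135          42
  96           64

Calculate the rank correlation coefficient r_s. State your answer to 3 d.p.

-0.619

Rank height: 1, 6, 7, 4, 3, 5, 8, 2
Rank sales: 8, 3, 6, 5, 2, 4, 1, 7
d = rank(height) − rank(sales): -7, 3, 1, -1, 1, 1, 7, -5; Σd² = 136
ρ = 1 − 6Σd² / [n(n²−1)] = 1 − 6×136 / (8×63) = 1 − 816/504 ≈ -0.619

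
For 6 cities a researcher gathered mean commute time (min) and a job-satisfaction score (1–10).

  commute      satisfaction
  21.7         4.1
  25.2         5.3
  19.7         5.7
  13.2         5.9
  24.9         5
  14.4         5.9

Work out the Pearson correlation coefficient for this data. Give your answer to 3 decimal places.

n = 6, Σx = 119.1, Σy = 31.9, Σx² = 2495.63, Σy² = 172.01, Σxy = 622.16
nΣxy − ΣxΣy = 3732.96 − 3799.29 = -66.33
nΣx² − (Σx)² = 14973.78 − 14184.81 = 788.97; nΣy² − (Σy)² = 1032.06 − 1017.61 = 14.45
r = -66.33 / √(788.97 × 14.45) = -66.33 / 106.7737 ≈ -0.621

-0.621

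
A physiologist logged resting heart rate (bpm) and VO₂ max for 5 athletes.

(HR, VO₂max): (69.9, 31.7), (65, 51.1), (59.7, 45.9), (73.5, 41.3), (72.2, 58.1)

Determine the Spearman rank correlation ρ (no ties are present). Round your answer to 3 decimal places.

Rank HR: 3, 2, 1, 5, 4
Rank VO₂max: 1, 4, 3, 2, 5
d = rank(HR) − rank(VO₂max): 2, -2, -2, 3, -1; Σd² = 22
ρ = 1 − 6Σd² / [n(n²−1)] = 1 − 6×22 / (5×24) = 1 − 132/120 ≈ -0.100

-0.100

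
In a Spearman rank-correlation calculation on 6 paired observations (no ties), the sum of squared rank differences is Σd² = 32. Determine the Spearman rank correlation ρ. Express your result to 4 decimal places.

0.0857

ρ = 1 − 6Σd² / [n(n²−1)] = 1 − 6×32 / (6×35)
  = 1 − 192/210 = 1 − 0.91429 ≈ 0.0857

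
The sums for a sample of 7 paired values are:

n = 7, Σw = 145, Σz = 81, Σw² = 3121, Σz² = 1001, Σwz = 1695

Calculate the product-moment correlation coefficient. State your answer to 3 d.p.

r = (nΣwz − ΣwΣz) / √[(nΣw² − (Σw)²)(nΣz² − (Σz)²)]
Numerator: 7×1695 − 145×81 = 120
Denominator: √[(21847 − 21025)(7007 − 6561)] = √[822 × 446] = 605.4849
r = 120 / 605.4849 ≈ 0.198

0.198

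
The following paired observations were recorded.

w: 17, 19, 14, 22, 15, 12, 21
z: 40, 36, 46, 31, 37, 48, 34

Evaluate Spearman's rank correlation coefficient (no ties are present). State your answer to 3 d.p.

-0.964

Rank w: 4, 5, 2, 7, 3, 1, 6
Rank z: 5, 3, 6, 1, 4, 7, 2
d = rank(w) − rank(z): -1, 2, -4, 6, -1, -6, 4; Σd² = 110
ρ = 1 − 6Σd² / [n(n²−1)] = 1 − 6×110 / (7×48) = 1 − 660/336 ≈ -0.964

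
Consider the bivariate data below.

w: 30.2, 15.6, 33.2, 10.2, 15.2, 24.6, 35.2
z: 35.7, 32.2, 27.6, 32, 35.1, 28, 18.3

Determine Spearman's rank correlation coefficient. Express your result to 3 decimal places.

Rank w: 5, 3, 6, 1, 2, 4, 7
Rank z: 7, 5, 2, 4, 6, 3, 1
d = rank(w) − rank(z): -2, -2, 4, -3, -4, 1, 6; Σd² = 86
ρ = 1 − 6Σd² / [n(n²−1)] = 1 − 6×86 / (7×48) = 1 − 516/336 ≈ -0.536

-0.536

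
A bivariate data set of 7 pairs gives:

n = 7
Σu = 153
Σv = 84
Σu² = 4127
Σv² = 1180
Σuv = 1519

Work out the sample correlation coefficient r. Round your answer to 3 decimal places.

r = (nΣuv − ΣuΣv) / √[(nΣu² − (Σu)²)(nΣv² − (Σv)²)]
Numerator: 7×1519 − 153×84 = -2219
Denominator: √[(28889 − 23409)(8260 − 7056)] = √[5480 × 1204] = 2568.6417
r = -2219 / 2568.6417 ≈ -0.864

-0.864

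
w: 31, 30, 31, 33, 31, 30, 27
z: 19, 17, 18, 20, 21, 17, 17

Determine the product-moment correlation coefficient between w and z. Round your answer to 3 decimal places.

0.666

n = 7, Σw = 213, Σz = 129, Σw² = 6501, Σz² = 2393, Σwz = 3937
nΣwz − ΣwΣz = 27559 − 27477 = 82
nΣw² − (Σw)² = 45507 − 45369 = 138; nΣz² − (Σz)² = 16751 − 16641 = 110
r = 82 / √(138 × 110) = 82 / 123.2071 ≈ 0.666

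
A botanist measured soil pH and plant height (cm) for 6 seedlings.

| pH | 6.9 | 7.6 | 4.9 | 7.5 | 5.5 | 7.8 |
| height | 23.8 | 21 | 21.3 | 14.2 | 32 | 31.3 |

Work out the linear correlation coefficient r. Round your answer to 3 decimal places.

-0.177

n = 6, Σx = 40.2, Σy = 143.6, Σx² = 276.72, Σy² = 3666.46, Σxy = 954.83
nΣxy − ΣxΣy = 5728.98 − 5772.72 = -43.74
nΣx² − (Σx)² = 1660.32 − 1616.04 = 44.28; nΣy² − (Σy)² = 21998.76 − 20620.96 = 1377.8
r = -43.74 / √(44.28 × 1377.8) = -43.74 / 247.0000 ≈ -0.177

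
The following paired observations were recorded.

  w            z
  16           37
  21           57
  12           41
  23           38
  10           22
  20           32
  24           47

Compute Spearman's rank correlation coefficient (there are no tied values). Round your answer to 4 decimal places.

0.6071

Rank w: 3, 5, 2, 6, 1, 4, 7
Rank z: 3, 7, 5, 4, 1, 2, 6
d = rank(w) − rank(z): 0, -2, -3, 2, 0, 2, 1; Σd² = 22
ρ = 1 − 6Σd² / [n(n²−1)] = 1 − 6×22 / (7×48) = 1 − 132/336 ≈ 0.6071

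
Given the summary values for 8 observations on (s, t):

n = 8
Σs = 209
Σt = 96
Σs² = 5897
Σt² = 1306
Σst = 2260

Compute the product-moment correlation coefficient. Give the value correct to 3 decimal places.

-0.956

r = (nΣst − ΣsΣt) / √[(nΣs² − (Σs)²)(nΣt² − (Σt)²)]
Numerator: 8×2260 − 209×96 = -1984
Denominator: √[(47176 − 43681)(10448 − 9216)] = √[3495 × 1232] = 2075.0518
r = -1984 / 2075.0518 ≈ -0.956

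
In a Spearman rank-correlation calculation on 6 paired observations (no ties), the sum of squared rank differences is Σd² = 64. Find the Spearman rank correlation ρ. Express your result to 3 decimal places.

-0.829

ρ = 1 − 6Σd² / [n(n²−1)] = 1 − 6×64 / (6×35)
  = 1 − 384/210 = 1 − 1.8286 ≈ -0.829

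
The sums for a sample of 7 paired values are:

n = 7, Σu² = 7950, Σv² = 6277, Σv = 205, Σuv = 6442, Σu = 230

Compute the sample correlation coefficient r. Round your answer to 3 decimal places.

-0.896

r = (nΣuv − ΣuΣv) / √[(nΣu² − (Σu)²)(nΣv² − (Σv)²)]
Numerator: 7×6442 − 230×205 = -2056
Denominator: √[(55650 − 52900)(43939 − 42025)] = √[2750 × 1914] = 2294.2319
r = -2056 / 2294.2319 ≈ -0.896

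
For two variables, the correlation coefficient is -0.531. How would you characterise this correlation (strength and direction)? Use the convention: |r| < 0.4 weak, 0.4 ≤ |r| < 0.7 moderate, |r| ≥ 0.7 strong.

r = -0.531 < 0 so the relationship is negative.
|r| = 0.531, which falls in the moderate range.

moderate negative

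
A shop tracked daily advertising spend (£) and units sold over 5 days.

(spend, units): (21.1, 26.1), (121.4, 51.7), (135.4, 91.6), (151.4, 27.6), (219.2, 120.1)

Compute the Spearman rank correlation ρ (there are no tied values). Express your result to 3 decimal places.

Rank spend: 1, 2, 3, 4, 5
Rank units: 1, 3, 4, 2, 5
d = rank(spend) − rank(units): 0, -1, -1, 2, 0; Σd² = 6
ρ = 1 − 6Σd² / [n(n²−1)] = 1 − 6×6 / (5×24) = 1 − 36/120 ≈ 0.700

0.700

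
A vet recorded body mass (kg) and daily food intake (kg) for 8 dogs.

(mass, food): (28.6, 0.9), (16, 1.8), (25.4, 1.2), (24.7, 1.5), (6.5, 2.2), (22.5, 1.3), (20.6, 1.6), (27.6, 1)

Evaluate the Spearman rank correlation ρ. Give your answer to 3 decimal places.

-0.976

Rank mass: 8, 2, 6, 5, 1, 4, 3, 7
Rank food: 1, 7, 3, 5, 8, 4, 6, 2
d = rank(mass) − rank(food): 7, -5, 3, 0, -7, 0, -3, 5; Σd² = 166
ρ = 1 − 6Σd² / [n(n²−1)] = 1 − 6×166 / (8×63) = 1 − 996/504 ≈ -0.976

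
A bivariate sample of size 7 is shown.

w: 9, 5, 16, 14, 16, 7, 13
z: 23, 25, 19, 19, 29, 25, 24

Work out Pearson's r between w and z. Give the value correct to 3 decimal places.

n = 7, Σw = 80, Σz = 164, Σw² = 1032, Σz² = 3918, Σwz = 1853
nΣwz − ΣwΣz = 12971 − 13120 = -149
nΣw² − (Σw)² = 7224 − 6400 = 824; nΣz² − (Σz)² = 27426 − 26896 = 530
r = -149 / √(824 × 530) = -149 / 660.8479 ≈ -0.225

-0.225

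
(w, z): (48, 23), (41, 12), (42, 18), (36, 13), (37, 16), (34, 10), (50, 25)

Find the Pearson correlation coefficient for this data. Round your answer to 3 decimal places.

0.916

n = 7, Σw = 288, Σz = 117, Σw² = 12070, Σz² = 2147, Σwz = 5002
nΣwz − ΣwΣz = 35014 − 33696 = 1318
nΣw² − (Σw)² = 84490 − 82944 = 1546; nΣz² − (Σz)² = 15029 − 13689 = 1340
r = 1318 / √(1546 × 1340) = 1318 / 1439.3193 ≈ 0.916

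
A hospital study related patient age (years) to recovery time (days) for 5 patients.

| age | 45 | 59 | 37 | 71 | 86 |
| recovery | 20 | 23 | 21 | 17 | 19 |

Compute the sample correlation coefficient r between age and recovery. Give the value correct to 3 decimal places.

n = 5, Σx = 298, Σy = 100, Σx² = 19312, Σy² = 2020, Σxy = 5875
nΣxy − ΣxΣy = 29375 − 29800 = -425
nΣx² − (Σx)² = 96560 − 88804 = 7756; nΣy² − (Σy)² = 10100 − 10000 = 100
r = -425 / √(7756 × 100) = -425 / 880.6816 ≈ -0.483

-0.483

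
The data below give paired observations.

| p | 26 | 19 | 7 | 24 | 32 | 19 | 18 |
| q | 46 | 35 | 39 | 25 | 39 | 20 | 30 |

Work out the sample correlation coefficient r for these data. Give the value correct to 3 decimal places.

0.130

n = 7, Σp = 145, Σq = 234, Σp² = 3371, Σq² = 8308, Σpq = 4902
nΣpq − ΣpΣq = 34314 − 33930 = 384
nΣp² − (Σp)² = 23597 − 21025 = 2572; nΣq² − (Σq)² = 58156 − 54756 = 3400
r = 384 / √(2572 × 3400) = 384 / 2957.1608 ≈ 0.130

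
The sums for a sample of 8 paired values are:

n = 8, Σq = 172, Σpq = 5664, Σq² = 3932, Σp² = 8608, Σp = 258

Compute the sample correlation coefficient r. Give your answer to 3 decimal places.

0.451

r = (nΣpq − ΣpΣq) / √[(nΣp² − (Σp)²)(nΣq² − (Σq)²)]
Numerator: 8×5664 − 258×172 = 936
Denominator: √[(68864 − 66564)(31456 − 29584)] = √[2300 × 1872] = 2074.9940
r = 936 / 2074.9940 ≈ 0.451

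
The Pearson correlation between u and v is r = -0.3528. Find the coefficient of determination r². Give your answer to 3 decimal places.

r² = (-0.3528)² = 0.124

0.124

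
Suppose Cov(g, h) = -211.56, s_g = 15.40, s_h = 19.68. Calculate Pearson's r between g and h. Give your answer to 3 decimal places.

r = Cov(g,h) / (s_g · s_h) = -211.56 / (15.40 × 19.68)
  = -211.56 / 303.0720 ≈ -0.698

-0.698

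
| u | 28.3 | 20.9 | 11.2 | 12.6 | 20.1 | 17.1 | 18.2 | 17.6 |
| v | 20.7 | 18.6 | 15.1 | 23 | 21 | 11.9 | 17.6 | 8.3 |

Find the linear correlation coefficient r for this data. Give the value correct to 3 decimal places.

n = 8, Σu = 146, Σv = 136.2, Σu² = 2859.32, Σv² = 2492.72, Σuv = 2525.46
nΣuv − ΣuΣv = 20203.68 − 19885.2 = 318.48
nΣu² − (Σu)² = 22874.56 − 21316 = 1558.56; nΣv² − (Σv)² = 19941.76 − 18550.44 = 1391.32
r = 318.48 / √(1558.56 × 1391.32) = 318.48 / 1472.5677 ≈ 0.216

0.216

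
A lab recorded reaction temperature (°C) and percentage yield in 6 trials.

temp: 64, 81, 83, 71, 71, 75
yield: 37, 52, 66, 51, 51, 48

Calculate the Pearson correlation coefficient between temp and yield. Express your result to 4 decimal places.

n = 6, Σx = 445, Σy = 305, Σx² = 33253, Σy² = 15935, Σxy = 22900
nΣxy − ΣxΣy = 137400 − 135725 = 1675
nΣx² − (Σx)² = 199518 − 198025 = 1493; nΣy² − (Σy)² = 95610 − 93025 = 2585
r = 1675 / √(1493 × 2585) = 1675 / 1964.5368 ≈ 0.8526

0.8526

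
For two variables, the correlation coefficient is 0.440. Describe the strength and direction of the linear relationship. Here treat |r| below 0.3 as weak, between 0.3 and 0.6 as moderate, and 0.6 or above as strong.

moderate positive

r = 0.440 > 0 so the relationship is positive.
|r| = 0.440, which falls in the moderate range.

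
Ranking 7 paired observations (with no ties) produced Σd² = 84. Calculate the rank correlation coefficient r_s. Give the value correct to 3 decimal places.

ρ = 1 − 6Σd² / [n(n²−1)] = 1 − 6×84 / (7×48)
  = 1 − 504/336 = 1 − 1.5000 ≈ -0.500

-0.500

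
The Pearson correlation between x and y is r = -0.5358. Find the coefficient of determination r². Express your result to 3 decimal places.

0.287

r² = (-0.5358)² = 0.287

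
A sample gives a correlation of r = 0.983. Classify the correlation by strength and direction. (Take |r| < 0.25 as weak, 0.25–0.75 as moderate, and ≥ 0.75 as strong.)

strong positive

r = 0.983 > 0 so the relationship is positive.
|r| = 0.983, which falls in the strong range.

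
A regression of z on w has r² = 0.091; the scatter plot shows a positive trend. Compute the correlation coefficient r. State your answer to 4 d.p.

0.3017

|r| = √0.091 = 0.3017
The association is positive, so r = 0.3017.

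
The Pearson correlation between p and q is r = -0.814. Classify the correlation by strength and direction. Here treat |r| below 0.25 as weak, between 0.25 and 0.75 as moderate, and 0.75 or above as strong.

r = -0.814 < 0 so the relationship is negative.
|r| = 0.814, which falls in the strong range.

strong negative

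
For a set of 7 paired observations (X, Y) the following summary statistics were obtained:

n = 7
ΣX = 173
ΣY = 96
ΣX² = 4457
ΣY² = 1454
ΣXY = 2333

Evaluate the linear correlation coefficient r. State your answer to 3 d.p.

-0.251

r = (nΣXY − ΣXΣY) / √[(nΣX² − (ΣX)²)(nΣY² − (ΣY)²)]
Numerator: 7×2333 − 173×96 = -277
Denominator: √[(31199 − 29929)(10178 − 9216)] = √[1270 × 962] = 1105.3235
r = -277 / 1105.3235 ≈ -0.251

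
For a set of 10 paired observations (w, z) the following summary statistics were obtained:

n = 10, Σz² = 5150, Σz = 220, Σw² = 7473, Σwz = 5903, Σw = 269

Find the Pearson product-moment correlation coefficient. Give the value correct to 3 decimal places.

r = (nΣwz − ΣwΣz) / √[(nΣw² − (Σw)²)(nΣz² − (Σz)²)]
Numerator: 10×5903 − 269×220 = -150
Denominator: √[(74730 − 72361)(51500 − 48400)] = √[2369 × 3100] = 2709.9631
r = -150 / 2709.9631 ≈ -0.055

-0.055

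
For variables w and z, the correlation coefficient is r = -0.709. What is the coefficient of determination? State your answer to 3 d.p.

r² = (-0.709)² = 0.503

0.503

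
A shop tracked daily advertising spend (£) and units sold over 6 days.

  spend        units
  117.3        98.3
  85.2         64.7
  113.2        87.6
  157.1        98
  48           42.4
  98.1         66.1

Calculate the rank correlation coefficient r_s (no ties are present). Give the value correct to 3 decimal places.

0.943

Rank spend: 5, 2, 4, 6, 1, 3
Rank units: 6, 2, 4, 5, 1, 3
d = rank(spend) − rank(units): -1, 0, 0, 1, 0, 0; Σd² = 2
ρ = 1 − 6Σd² / [n(n²−1)] = 1 − 6×2 / (6×35) = 1 − 12/210 ≈ 0.943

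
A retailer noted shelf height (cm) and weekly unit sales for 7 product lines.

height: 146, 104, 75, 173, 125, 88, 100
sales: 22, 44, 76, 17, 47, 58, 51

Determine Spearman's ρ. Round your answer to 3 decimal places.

-0.964

Rank height: 6, 4, 1, 7, 5, 2, 3
Rank sales: 2, 3, 7, 1, 4, 6, 5
d = rank(height) − rank(sales): 4, 1, -6, 6, 1, -4, -2; Σd² = 110
ρ = 1 − 6Σd² / [n(n²−1)] = 1 − 6×110 / (7×48) = 1 − 660/336 ≈ -0.964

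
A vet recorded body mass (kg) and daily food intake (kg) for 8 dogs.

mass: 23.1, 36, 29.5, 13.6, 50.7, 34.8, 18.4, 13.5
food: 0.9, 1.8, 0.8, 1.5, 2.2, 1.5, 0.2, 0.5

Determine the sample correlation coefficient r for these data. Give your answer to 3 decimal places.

0.742

n = 8, Σx = 219.6, Σy = 9.4, Σx² = 7187.16, Σy² = 14.32, Σxy = 303.76
nΣxy − ΣxΣy = 2430.08 − 2064.24 = 365.84
nΣx² − (Σx)² = 57497.28 − 48224.16 = 9273.12; nΣy² − (Σy)² = 114.56 − 88.36 = 26.2
r = 365.84 / √(9273.12 × 26.2) = 365.84 / 492.9054 ≈ 0.742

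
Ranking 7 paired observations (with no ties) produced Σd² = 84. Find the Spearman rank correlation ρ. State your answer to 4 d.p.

ρ = 1 − 6Σd² / [n(n²−1)] = 1 − 6×84 / (7×48)
  = 1 − 504/336 = 1 − 1.50000 ≈ -0.5000

-0.5000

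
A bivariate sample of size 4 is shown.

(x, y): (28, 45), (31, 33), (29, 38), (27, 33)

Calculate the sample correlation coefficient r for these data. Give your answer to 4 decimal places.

n = 4, Σx = 115, Σy = 149, Σx² = 3315, Σy² = 5647, Σxy = 4276
nΣxy − ΣxΣy = 17104 − 17135 = -31
nΣx² − (Σx)² = 13260 − 13225 = 35; nΣy² − (Σy)² = 22588 − 22201 = 387
r = -31 / √(35 × 387) = -31 / 116.3830 ≈ -0.2664

-0.2664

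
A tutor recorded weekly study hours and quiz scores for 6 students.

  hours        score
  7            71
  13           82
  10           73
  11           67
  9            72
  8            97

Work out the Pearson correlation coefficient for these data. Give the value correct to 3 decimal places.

n = 6, Σx = 58, Σy = 462, Σx² = 584, Σy² = 36176, Σxy = 4454
nΣxy − ΣxΣy = 26724 − 26796 = -72
nΣx² − (Σx)² = 3504 − 3364 = 140; nΣy² − (Σy)² = 217056 − 213444 = 3612
r = -72 / √(140 × 3612) = -72 / 711.1118 ≈ -0.101

-0.101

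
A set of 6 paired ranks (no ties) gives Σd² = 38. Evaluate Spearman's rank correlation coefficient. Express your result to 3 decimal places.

ρ = 1 − 6Σd² / [n(n²−1)] = 1 − 6×38 / (6×35)
  = 1 − 228/210 = 1 − 1.0857 ≈ -0.086

-0.086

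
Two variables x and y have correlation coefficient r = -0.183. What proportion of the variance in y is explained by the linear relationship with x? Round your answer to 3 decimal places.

r² = (-0.183)² = 0.033

0.033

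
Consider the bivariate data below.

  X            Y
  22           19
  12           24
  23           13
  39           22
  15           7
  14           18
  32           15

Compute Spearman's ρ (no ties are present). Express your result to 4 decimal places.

Rank X: 4, 1, 5, 7, 3, 2, 6
Rank Y: 5, 7, 2, 6, 1, 4, 3
d = rank(X) − rank(Y): -1, -6, 3, 1, 2, -2, 3; Σd² = 64
ρ = 1 − 6Σd² / [n(n²−1)] = 1 − 6×64 / (7×48) = 1 − 384/336 ≈ -0.1429

-0.1429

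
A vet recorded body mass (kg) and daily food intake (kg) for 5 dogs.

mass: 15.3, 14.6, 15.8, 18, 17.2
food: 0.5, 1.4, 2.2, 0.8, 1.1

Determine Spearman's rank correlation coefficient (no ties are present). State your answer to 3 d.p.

Rank mass: 2, 1, 3, 5, 4
Rank food: 1, 4, 5, 2, 3
d = rank(mass) − rank(food): 1, -3, -2, 3, 1; Σd² = 24
ρ = 1 − 6Σd² / [n(n²−1)] = 1 − 6×24 / (5×24) = 1 − 144/120 ≈ -0.200

-0.200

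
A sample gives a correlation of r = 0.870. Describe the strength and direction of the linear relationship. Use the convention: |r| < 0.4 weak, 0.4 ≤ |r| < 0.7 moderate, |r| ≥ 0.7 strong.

r = 0.870 > 0 so the relationship is positive.
|r| = 0.870, which falls in the strong range.

strong positive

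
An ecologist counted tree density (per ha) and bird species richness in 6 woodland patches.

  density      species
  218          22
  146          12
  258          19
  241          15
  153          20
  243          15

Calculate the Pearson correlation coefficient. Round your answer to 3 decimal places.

n = 6, Σx = 1259, Σy = 103, Σx² = 275943, Σy² = 1839, Σxy = 21770
nΣxy − ΣxΣy = 130620 − 129677 = 943
nΣx² − (Σx)² = 1655658 − 1585081 = 70577; nΣy² − (Σy)² = 11034 − 10609 = 425
r = 943 / √(70577 × 425) = 943 / 5476.7897 ≈ 0.172

0.172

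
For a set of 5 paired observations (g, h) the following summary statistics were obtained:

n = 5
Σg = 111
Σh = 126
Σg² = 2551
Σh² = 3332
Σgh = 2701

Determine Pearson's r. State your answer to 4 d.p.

r = (nΣgh − ΣgΣh) / √[(nΣg² − (Σg)²)(nΣh² − (Σh)²)]
Numerator: 5×2701 − 111×126 = -481
Denominator: √[(12755 − 12321)(16660 − 15876)] = √[434 × 784] = 583.3147
r = -481 / 583.3147 ≈ -0.8246

-0.8246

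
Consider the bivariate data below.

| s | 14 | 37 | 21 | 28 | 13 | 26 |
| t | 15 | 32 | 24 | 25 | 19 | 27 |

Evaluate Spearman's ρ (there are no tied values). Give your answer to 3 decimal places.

0.886

Rank s: 2, 6, 3, 5, 1, 4
Rank t: 1, 6, 3, 4, 2, 5
d = rank(s) − rank(t): 1, 0, 0, 1, -1, -1; Σd² = 4
ρ = 1 − 6Σd² / [n(n²−1)] = 1 − 6×4 / (6×35) = 1 − 24/210 ≈ 0.886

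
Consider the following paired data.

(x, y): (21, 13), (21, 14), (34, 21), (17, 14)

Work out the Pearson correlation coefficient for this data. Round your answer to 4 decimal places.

0.9430

n = 4, Σx = 93, Σy = 62, Σx² = 2327, Σy² = 1002, Σxy = 1519
nΣxy − ΣxΣy = 6076 − 5766 = 310
nΣx² − (Σx)² = 9308 − 8649 = 659; nΣy² − (Σy)² = 4008 − 3844 = 164
r = 310 / √(659 × 164) = 310 / 328.7491 ≈ 0.9430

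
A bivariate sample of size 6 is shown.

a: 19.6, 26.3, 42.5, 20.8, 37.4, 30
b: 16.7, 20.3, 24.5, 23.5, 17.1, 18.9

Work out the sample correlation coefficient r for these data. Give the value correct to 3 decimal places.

0.245

n = 6, Σa = 176.6, Σb = 121, Σa² = 5613.5, Σb² = 2493.1, Σab = 3597.8
nΣab − ΣaΣb = 21586.8 − 21368.6 = 218.2
nΣa² − (Σa)² = 33681 − 31187.56 = 2493.44; nΣb² − (Σb)² = 14958.6 − 14641 = 317.6
r = 218.2 / √(2493.44 × 317.6) = 218.2 / 889.8969 ≈ 0.245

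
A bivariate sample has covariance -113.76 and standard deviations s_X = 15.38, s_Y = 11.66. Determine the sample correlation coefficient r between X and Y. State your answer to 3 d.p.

-0.634

r = Cov(X,Y) / (s_X · s_Y) = -113.76 / (15.38 × 11.66)
  = -113.76 / 179.3308 ≈ -0.634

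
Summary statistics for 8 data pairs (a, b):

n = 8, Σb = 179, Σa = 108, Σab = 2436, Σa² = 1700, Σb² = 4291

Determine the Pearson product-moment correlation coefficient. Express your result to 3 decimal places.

0.074

r = (nΣab − ΣaΣb) / √[(nΣa² − (Σa)²)(nΣb² − (Σb)²)]
Numerator: 8×2436 − 108×179 = 156
Denominator: √[(13600 − 11664)(34328 − 32041)] = √[1936 × 2287] = 2104.1939
r = 156 / 2104.1939 ≈ 0.074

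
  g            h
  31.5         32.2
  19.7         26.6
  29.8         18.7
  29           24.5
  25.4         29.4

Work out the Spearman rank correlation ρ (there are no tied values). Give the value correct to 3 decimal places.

Rank g: 5, 1, 4, 3, 2
Rank h: 5, 3, 1, 2, 4
d = rank(g) − rank(h): 0, -2, 3, 1, -2; Σd² = 18
ρ = 1 − 6Σd² / [n(n²−1)] = 1 − 6×18 / (5×24) = 1 − 108/120 ≈ 0.100

0.100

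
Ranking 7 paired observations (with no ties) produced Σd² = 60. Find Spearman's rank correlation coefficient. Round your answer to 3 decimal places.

-0.071

ρ = 1 − 6Σd² / [n(n²−1)] = 1 − 6×60 / (7×48)
  = 1 − 360/336 = 1 − 1.0714 ≈ -0.071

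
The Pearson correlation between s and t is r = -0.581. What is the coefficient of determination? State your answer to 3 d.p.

0.338

r² = (-0.581)² = 0.338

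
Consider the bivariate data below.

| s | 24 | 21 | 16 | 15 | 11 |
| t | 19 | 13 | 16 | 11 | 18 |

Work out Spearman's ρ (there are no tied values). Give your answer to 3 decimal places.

Rank s: 5, 4, 3, 2, 1
Rank t: 5, 2, 3, 1, 4
d = rank(s) − rank(t): 0, 2, 0, 1, -3; Σd² = 14
ρ = 1 − 6Σd² / [n(n²−1)] = 1 − 6×14 / (5×24) = 1 − 84/120 ≈ 0.300

0.300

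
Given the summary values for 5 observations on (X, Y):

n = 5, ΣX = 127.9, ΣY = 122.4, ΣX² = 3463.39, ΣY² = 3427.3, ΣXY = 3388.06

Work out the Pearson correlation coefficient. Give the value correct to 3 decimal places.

r = (nΣXY − ΣXΣY) / √[(nΣX² − (ΣX)²)(nΣY² − (ΣY)²)]
Numerator: 5×3388.06 − 127.9×122.4 = 1285.34
Denominator: √[(17316.95 − 16358.41)(17136.5 − 14981.76)] = √[958.54 × 2154.74] = 1437.1515
r = 1285.34 / 1437.1515 ≈ 0.894

0.894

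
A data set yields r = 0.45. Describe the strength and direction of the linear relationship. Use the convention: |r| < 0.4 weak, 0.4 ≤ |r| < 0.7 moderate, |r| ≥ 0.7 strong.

moderate positive

r = 0.45 > 0 so the relationship is positive.
|r| = 0.45, which falls in the moderate range.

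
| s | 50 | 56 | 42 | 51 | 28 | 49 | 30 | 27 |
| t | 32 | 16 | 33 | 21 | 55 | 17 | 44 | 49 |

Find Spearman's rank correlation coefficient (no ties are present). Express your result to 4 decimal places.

-0.9048

Rank s: 6, 8, 4, 7, 2, 5, 3, 1
Rank t: 4, 1, 5, 3, 8, 2, 6, 7
d = rank(s) − rank(t): 2, 7, -1, 4, -6, 3, -3, -6; Σd² = 160
ρ = 1 − 6Σd² / [n(n²−1)] = 1 − 6×160 / (8×63) = 1 − 960/504 ≈ -0.9048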